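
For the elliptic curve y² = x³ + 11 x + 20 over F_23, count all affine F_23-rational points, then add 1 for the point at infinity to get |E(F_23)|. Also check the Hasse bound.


Affine points = {(1, 3), (1, 20), (2, 2), (2, 21), (4, 6), (4, 17), (5, 4), (5, 19), (6, 7), (6, 16), (7, 7), (7, 16), (10, 7), (10, 16), (11, 0), (15, 8), (15, 15), (18, 1), (18, 22), (19, 2), (19, 21), (20, 11), (20, 12), (21, 6), (21, 17), (22, 10), (22, 13)}; affine count = 27; |E(F_23)| = 28.

Discriminant check: Δ ∝ 4a³ + 27b² = 4·11³ + 27·20² = 4·1331 + 27·400 ≡ 1 (mod 23). Nonzero ⇒ E is nonsingular.
For each x ∈ F_23, compute rhs = x³ + 11·x + 20 mod 23, then count y ∈ F_23 with y² ≡ rhs.
  x = 0: rhs = 20, matching y values: none (0 points).
  x = 1: rhs = 9, matching y values: 3, 20 (2 points).
  x = 2: rhs = 4, matching y values: 2, 21 (2 points).
  x = 3: rhs = 11, matching y values: none (0 points).
  x = 4: rhs = 13, matching y values: 6, 17 (2 points).
  x = 5: rhs = 16, matching y values: 4, 19 (2 points).
  x = 6: rhs = 3, matching y values: 7, 16 (2 points).
  x = 7: rhs = 3, matching y values: 7, 16 (2 points).
  x = 8: rhs = 22, matching y values: none (0 points).
  x = 9: rhs = 20, matching y values: none (0 points).
  x = 10: rhs = 3, matching y values: 7, 16 (2 points).
  x = 11: rhs = 0, matching y values: 0 (1 points).
  x = 12: rhs = 17, matching y values: none (0 points).
  x = 13: rhs = 14, matching y values: none (0 points).
  x = 14: rhs = 20, matching y values: none (0 points).
  x = 15: rhs = 18, matching y values: 8, 15 (2 points).
  x = 16: rhs = 14, matching y values: none (0 points).
  x = 17: rhs = 14, matching y values: none (0 points).
  x = 18: rhs = 1, matching y values: 1, 22 (2 points).
  x = 19: rhs = 4, matching y values: 2, 21 (2 points).
  x = 20: rhs = 6, matching y values: 11, 12 (2 points).
  x = 21: rhs = 13, matching y values: 6, 17 (2 points).
  x = 22: rhs = 8, matching y values: 10, 13 (2 points).
Total affine count: 27.
Full point count |E(F_23)| = 27 + 1 = 28.
Hasse bound: |28 − (23+1)| = |4| = 4 ≤ 2√23 ≈ 9.5917 ✓.


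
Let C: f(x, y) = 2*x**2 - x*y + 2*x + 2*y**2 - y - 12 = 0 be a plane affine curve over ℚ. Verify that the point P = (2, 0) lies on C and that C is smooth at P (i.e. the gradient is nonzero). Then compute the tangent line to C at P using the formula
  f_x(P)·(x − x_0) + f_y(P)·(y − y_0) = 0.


Tangent line at P: 10*x - 3*y - 20 = 0.

Step 1: f(2, 0) = 0, so P lies on C.
Step 2: partial derivatives
  f_x(x, y) = 4*x - y + 2, f_y(x, y) = -x + 4*y - 1.
  f_x(P) = 10, f_y(P) = -3 (gradient nonzero, so P is smooth).
Step 3: tangent line at P: 10·(x − 2) + -3·(y − 0) = 0.
Expanding: 10*x - 3*y - 20 = 0.


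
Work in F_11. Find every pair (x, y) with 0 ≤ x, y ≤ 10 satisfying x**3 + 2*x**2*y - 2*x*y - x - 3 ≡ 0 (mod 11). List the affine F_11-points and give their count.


Affine F_11-points: {(2, 2), (3, 1), (4, 10), (5, 10), (6, 7), (7, 9), (8, 8), (9, 9), (10, 9)}; count = 9.

For each of the 121 pairs (x, y) ∈ F_11², evaluate f(x, y) mod 11. Record the zeros.
  x = 0: [0↦8, 1↦8, 2↦8, 3↦8, 4↦8, 5↦8, 6↦8, 7↦8, 8↦8, 9↦8, 10↦8]  zeros at y ∈ ∅
  x = 1: [0↦8, 1↦8, 2↦8, 3↦8, 4↦8, 5↦8, 6↦8, 7↦8, 8↦8, 9↦8, 10↦8]  zeros at y ∈ ∅
  x = 2: [0↦3, 1↦7, 2↦0, 3↦4, 4↦8, 5↦1, 6↦5, 7↦9, 8↦2, 9↦6, 10↦10]  zeros at y ∈ {2}
  x = 3: [0↦10, 1↦0, 2↦1, 3↦2, 4↦3, 5↦4, 6↦5, 7↦6, 8↦7, 9↦8, 10↦9]  zeros at y ∈ {1}
  x = 4: [0↦2, 1↦4, 2↦6, 3↦8, 4↦10, 5↦1, 6↦3, 7↦5, 8↦7, 9↦9, 10↦0]  zeros at y ∈ {10}
  x = 5: [0↦7, 1↦3, 2↦10, 3↦6, 4↦2, 5↦9, 6↦5, 7↦1, 8↦8, 9↦4, 10↦0]  zeros at y ∈ {10}
  x = 6: [0↦9, 1↦3, 2↦8, 3↦2, 4↦7, 5↦1, 6↦6, 7↦0, 8↦5, 9↦10, 10↦4]  zeros at y ∈ {7}
  x = 7: [0↦3, 1↦10, 2↦6, 3↦2, 4↦9, 5↦5, 6↦1, 7↦8, 8↦4, 9↦0, 10↦7]  zeros at y ∈ {9}
  x = 8: [0↦6, 1↦8, 2↦10, 3↦1, 4↦3, 5↦5, 6↦7, 7↦9, 8↦0, 9↦2, 10↦4]  zeros at y ∈ {8}
  x = 9: [0↦2, 1↦3, 2↦4, 3↦5, 4↦6, 5↦7, 6↦8, 7↦9, 8↦10, 9↦0, 10↦1]  zeros at y ∈ {9}
  x = 10: [0↦8, 1↦1, 2↦5, 3↦9, 4↦2, 5↦6, 6↦10, 7↦3, 8↦7, 9↦0, 10↦4]  zeros at y ∈ {9}
Collecting zeros: affine points = {(2, 2), (3, 1), (4, 10), (5, 10), (6, 7), (7, 9), (8, 8), (9, 9), (10, 9)}.
Total count |C(F_11)_aff| = 9.


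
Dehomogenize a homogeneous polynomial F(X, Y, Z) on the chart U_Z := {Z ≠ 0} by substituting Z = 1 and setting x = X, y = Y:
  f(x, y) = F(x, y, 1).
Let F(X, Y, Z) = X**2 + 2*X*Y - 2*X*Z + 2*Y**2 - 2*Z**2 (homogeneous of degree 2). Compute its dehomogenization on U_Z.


f(x, y) = x**2 + 2*x*y - 2*x + 2*y**2 - 2

On U_Z we set Z = 1. Each monomial c·X^i·Y^j·Z^k in F becomes c·x^i·y^j·1^k = c·x^i·y^j.
Substituting Z = 1: F(X, Y, 1) = x**2 + 2*x*y - 2*x + 2*y**2 - 2.
Note: deg(f) ≤ deg(F) = 2; strict inequality happens when F is divisible by Z (lost terms).


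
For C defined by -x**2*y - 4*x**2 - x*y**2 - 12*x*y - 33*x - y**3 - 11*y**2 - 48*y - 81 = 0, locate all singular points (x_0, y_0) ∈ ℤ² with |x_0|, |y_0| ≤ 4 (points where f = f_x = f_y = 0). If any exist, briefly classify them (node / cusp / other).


Singular points: {(-3, -3)}; classification: node.

Compute partial derivatives:
  f_x = -2*x*y - 8*x - y**2 - 12*y - 33.
  f_y = -x**2 - 2*x*y - 12*x - 3*y**2 - 22*y - 48.
Scan x_0 ∈ {−4, ..., 4}. For each x_0, f_y(x_0, y) is a polynomial in y; find its integer roots y ∈ {−4, ..., 4}, then test f_x and f at those candidates.
  x = -4: f_y(-4, y) = -3*y**2 - 14*y - 16; vanishes at y ∈ {-2}. (-4, -2): f_x = 3 ≠ 0.
  x = -3: f_y(-3, y) = -3*y**2 - 16*y - 21; vanishes at y ∈ {-3}. (-3, -3): f_x = 0, f = 0 — SINGULAR.
  x = -2: f_y(-2, y) = -3*y**2 - 18*y - 28; no integer root y with |y| ≤ 4.
  x = -1: f_y(-1, y) = -3*y**2 - 20*y - 37; no integer root y with |y| ≤ 4.
  x = 0: f_y(0, y) = -3*y**2 - 22*y - 48; no integer root y with |y| ≤ 4.
  x = 1: f_y(1, y) = -3*y**2 - 24*y - 61; no integer root y with |y| ≤ 4.
  x = 2: f_y(2, y) = -3*y**2 - 26*y - 76; no integer root y with |y| ≤ 4.
  x = 3: f_y(3, y) = -3*y**2 - 28*y - 93; no integer root y with |y| ≤ 4.
  x = 4: f_y(4, y) = -3*y**2 - 30*y - 112; no integer root y with |y| ≤ 4.
Only singular point on the grid: (-3, -3).
Classify: substitute x = -3 + u, y = -3 + v and expand: f = -u**2*v - u**2 - u*v**2 - v**3 + v**2.
No constant or linear terms (consistent with a singular point). Quadratic part: -u**2 + v**2. Cubic part: -u**2*v - u*v**2 - v**3.
The quadratic part v**2 - u**2 = (v − u)(v + u) splits into two distinct linear factors, so there are two distinct tangent lines y − -3 = ±(x − -3) — this is a node (ordinary double point).
Classification: node.


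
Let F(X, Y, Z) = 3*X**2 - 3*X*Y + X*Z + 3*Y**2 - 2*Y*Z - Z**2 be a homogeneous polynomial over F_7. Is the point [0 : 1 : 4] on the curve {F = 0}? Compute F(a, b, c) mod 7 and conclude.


F(0,1,4) ≡ 0 (mod 7); P is on the curve.

Evaluate F(0, 1, 4) term-by-term (mod 7).
  3*X**2 ↦ 3·0·1·1 = 0
  -3*X*Y ↦ -3·0·1·1 = 0
  X*Z ↦ 1·0·1·4 = 0
  3*Y**2 ↦ 3·1·1·1 = 3
  -2*Y*Z ↦ -2·1·1·4 = -8
  -Z**2 ↦ -1·1·1·16 = -16
Sum: F(0, 1, 4) = (0) + (0) + (0) + (3) + (-8) + (-16) = -21.
Reducing mod 7: -21 ≡ 0 (mod 7).
Since F(a, b, c) ≡ 0 (mod 7), P lies on the curve.


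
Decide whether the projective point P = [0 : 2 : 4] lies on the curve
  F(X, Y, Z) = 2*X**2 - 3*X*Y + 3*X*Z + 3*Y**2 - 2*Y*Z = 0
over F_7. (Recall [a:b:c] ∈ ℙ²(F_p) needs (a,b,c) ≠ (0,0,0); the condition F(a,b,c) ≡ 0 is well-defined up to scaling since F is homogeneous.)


F(0,2,4) ≡ 3 (mod 7); P is NOT on the curve.

Evaluate F(0, 2, 4) term-by-term (mod 7).
  2*X**2 ↦ 2·0·1·1 = 0
  -3*X*Y ↦ -3·0·2·1 = 0
  3*X*Z ↦ 3·0·1·4 = 0
  3*Y**2 ↦ 3·1·4·1 = 12
  -2*Y*Z ↦ -2·1·2·4 = -16
Sum: F(0, 2, 4) = (0) + (0) + (0) + (12) + (-16) = -4.
Reducing mod 7: -4 ≡ 3 (mod 7).
Since F(a, b, c) ≡ 3 ≠ 0 (mod 7), P does NOT lie on the curve.


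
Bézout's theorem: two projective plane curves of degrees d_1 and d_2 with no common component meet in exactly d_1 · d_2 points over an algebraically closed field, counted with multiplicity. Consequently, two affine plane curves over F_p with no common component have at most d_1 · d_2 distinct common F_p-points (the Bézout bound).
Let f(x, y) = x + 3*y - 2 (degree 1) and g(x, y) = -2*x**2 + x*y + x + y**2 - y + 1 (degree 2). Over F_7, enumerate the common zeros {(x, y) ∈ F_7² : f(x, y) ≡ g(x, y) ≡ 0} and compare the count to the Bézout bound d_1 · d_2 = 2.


Common zeros: {(0, 3)}; count = 1; Bézout bound = 2.

deg(f) = 1, deg(g) = 2, so Bézout bound = 2.
Scan x ∈ F_7. For each x, list the y ∈ F_7 with f(x, y) ≡ 0 and those with g(x, y) ≡ 0 (mod 7); the common zeros in that column are the intersection.
  x = 0: f ≡ 0 at y ∈ {3}; g ≡ 0 at y ∈ {3, 5}; common: {3}.
  x = 1: f ≡ 0 at y ∈ {5}; g ≡ 0 at y ∈ {0}; common: ∅.
  x = 2: f ≡ 0 at y ∈ {0}; g ≡ 0 at y ∈ {3}; common: ∅.
  x = 3: f ≡ 0 at y ∈ {2}; g ≡ 0 at y ∈ {0, 5}; common: ∅.
  x = 4: f ≡ 0 at y ∈ {4}; g ≡ 0 at y ∈ ∅; common: ∅.
  x = 5: f ≡ 0 at y ∈ {6}; g ≡ 0 at y ∈ ∅; common: ∅.
  x = 6: f ≡ 0 at y ∈ {1}; g ≡ 0 at y ∈ ∅; common: ∅.
Collecting: common zeros = {(0, 3)}, so the count is 1.
Comparison with the Bézout bound: 1 ≤ 2 = deg(f)·deg(g), as expected for curves with no common component (the affine F_7-count falls short of the bound because intersections may lie at infinity, over extension fields, or carry multiplicity).


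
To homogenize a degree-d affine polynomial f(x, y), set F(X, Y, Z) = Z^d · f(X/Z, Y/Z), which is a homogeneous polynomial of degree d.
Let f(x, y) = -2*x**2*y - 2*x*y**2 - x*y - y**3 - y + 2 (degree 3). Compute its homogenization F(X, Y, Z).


F(X, Y, Z) = -2*X**2*Y - 2*X*Y**2 - X*Y*Z - Y**3 - Y*Z**2 + 2*Z**3

deg(f) = 3.
Substitute x = X/Z, y = Y/Z into f, then multiply by Z^3.
  monomial -2·x^2·y^1 ↦ -2·X^2·Y^1·Z^0.
  monomial -2·x^1·y^2 ↦ -2·X^1·Y^2·Z^0.
  monomial -1·x^1·y^1 ↦ -1·X^1·Y^1·Z^1.
  monomial -1·x^0·y^3 ↦ -1·X^0·Y^3·Z^0.
  monomial -1·x^0·y^1 ↦ -1·X^0·Y^1·Z^2.
  monomial 2·x^0·y^0 ↦ 2·X^0·Y^0·Z^3.
Collecting: F(X, Y, Z) = -2*X**2*Y - 2*X*Y**2 - X*Y*Z - Y**3 - Y*Z**2 + 2*Z**3.


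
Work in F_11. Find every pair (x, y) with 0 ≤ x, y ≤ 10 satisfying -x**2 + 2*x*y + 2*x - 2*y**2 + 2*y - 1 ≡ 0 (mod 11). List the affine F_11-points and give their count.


Affine F_11-points: {(1, 0), (1, 2), (5, 2), (5, 4), (7, 1), (7, 7), (8, 1), (8, 8), (9, 3), (9, 7), (10, 3), (10, 8)}; count = 12.

For each of the 121 pairs (x, y) ∈ F_11², evaluate f(x, y) mod 11. Record the zeros.
  x = 0: [0↦10, 1↦10, 2↦6, 3↦9, 4↦8, 5↦3, 6↦5, 7↦3, 8↦8, 9↦9, 10↦6]  zeros at y ∈ ∅
  x = 1: [0↦0, 1↦2, 2↦0, 3↦5, 4↦6, 5↦3, 6↦7, 7↦7, 8↦3, 9↦6, 10↦5]  zeros at y ∈ {0, 2}
  x = 2: [0↦10, 1↦3, 2↦3, 3↦10, 4↦2, 5↦1, 6↦7, 7↦9, 8↦7, 9↦1, 10↦2]  zeros at y ∈ ∅
  x = 3: [0↦7, 1↦2, 2↦4, 3↦2, 4↦7, 5↦8, 6↦5, 7↦9, 8↦9, 9↦5, 10↦8]  zeros at y ∈ ∅
  x = 4: [0↦2, 1↦10, 2↦3, 3↦3, 4↦10, 5↦2, 6↦1, 7↦7, 8↦9, 9↦7, 10↦1]  zeros at y ∈ ∅
  x = 5: [0↦6, 1↦5, 2↦0, 3↦2, 4↦0, 5↦5, 6↦6, 7↦3, 8↦7, 9↦7, 10↦3]  zeros at y ∈ {2, 4}
  x = 6: [0↦8, 1↦9, 2↦6, 3↦10, 4↦10, 5↦6, 6↦9, 7↦8, 8↦3, 9↦5, 10↦3]  zeros at y ∈ ∅
  x = 7: [0↦8, 1↦0, 2↦10, 3↦5, 4↦7, 5↦5, 6↦10, 7↦0, 8↦8, 9↦1, 10↦1]  zeros at y ∈ {1, 7}
  x = 8: [0↦6, 1↦0, 2↦1, 3↦9, 4↦2, 5↦2, 6↦9, 7↦1, 8↦0, 9↦6, 10↦8]  zeros at y ∈ {1, 8}
  x = 9: [0↦2, 1↦9, 2↦1, 3↦0, 4↦6, 5↦8, 6↦6, 7↦0, 8↦1, 9↦9, 10↦2]  zeros at y ∈ {3, 7}
  x = 10: [0↦7, 1↦5, 2↦10, 3↦0, 4↦8, 5↦1, 6↦1, 7↦8, 8↦0, 9↦10, 10↦5]  zeros at y ∈ {3, 8}
Collecting zeros: affine points = {(1, 0), (1, 2), (5, 2), (5, 4), (7, 1), (7, 7), (8, 1), (8, 8), (9, 3), (9, 7), (10, 3), (10, 8)}.
Total count |C(F_11)_aff| = 12.


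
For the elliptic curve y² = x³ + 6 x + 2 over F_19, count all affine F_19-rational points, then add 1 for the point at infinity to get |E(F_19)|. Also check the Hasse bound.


Affine points = {(1, 3), (1, 16), (3, 3), (3, 16), (5, 9), (5, 10), (6, 8), (6, 11), (7, 8), (7, 11), (8, 7), (8, 12), (9, 5), (9, 14), (10, 6), (10, 13), (12, 4), (12, 15), (13, 4), (13, 15), (15, 3), (15, 16), (17, 1), (17, 18)}; affine count = 24; |E(F_19)| = 25.

Discriminant check: Δ ∝ 4a³ + 27b² = 4·6³ + 27·2² = 4·216 + 27·4 ≡ 3 (mod 19). Nonzero ⇒ E is nonsingular.
For each x ∈ F_19, compute rhs = x³ + 6·x + 2 mod 19, then count y ∈ F_19 with y² ≡ rhs.
  x = 0: rhs = 2, matching y values: none (0 points).
  x = 1: rhs = 9, matching y values: 3, 16 (2 points).
  x = 2: rhs = 3, matching y values: none (0 points).
  x = 3: rhs = 9, matching y values: 3, 16 (2 points).
  x = 4: rhs = 14, matching y values: none (0 points).
  x = 5: rhs = 5, matching y values: 9, 10 (2 points).
  x = 6: rhs = 7, matching y values: 8, 11 (2 points).
  x = 7: rhs = 7, matching y values: 8, 11 (2 points).
  x = 8: rhs = 11, matching y values: 7, 12 (2 points).
  x = 9: rhs = 6, matching y values: 5, 14 (2 points).
  x = 10: rhs = 17, matching y values: 6, 13 (2 points).
  x = 11: rhs = 12, matching y values: none (0 points).
  x = 12: rhs = 16, matching y values: 4, 15 (2 points).
  x = 13: rhs = 16, matching y values: 4, 15 (2 points).
  x = 14: rhs = 18, matching y values: none (0 points).
  x = 15: rhs = 9, matching y values: 3, 16 (2 points).
  x = 16: rhs = 14, matching y values: none (0 points).
  x = 17: rhs = 1, matching y values: 1, 18 (2 points).
  x = 18: rhs = 14, matching y values: none (0 points).
Total affine count: 24.
Full point count |E(F_19)| = 24 + 1 = 25.
Hasse bound: |25 − (19+1)| = |5| = 5 ≤ 2√19 ≈ 8.7178 ✓.


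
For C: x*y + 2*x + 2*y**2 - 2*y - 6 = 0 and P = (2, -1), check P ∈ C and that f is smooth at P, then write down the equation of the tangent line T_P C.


Tangent line at P: x - 4*y - 6 = 0.

Step 1: f(2, -1) = 0, so P lies on C.
Step 2: partial derivatives
  f_x(x, y) = y + 2, f_y(x, y) = x + 4*y - 2.
  f_x(P) = 1, f_y(P) = -4 (gradient nonzero, so P is smooth).
Step 3: tangent line at P: 1·(x − 2) + -4·(y − -1) = 0.
Expanding: x - 4*y - 6 = 0.


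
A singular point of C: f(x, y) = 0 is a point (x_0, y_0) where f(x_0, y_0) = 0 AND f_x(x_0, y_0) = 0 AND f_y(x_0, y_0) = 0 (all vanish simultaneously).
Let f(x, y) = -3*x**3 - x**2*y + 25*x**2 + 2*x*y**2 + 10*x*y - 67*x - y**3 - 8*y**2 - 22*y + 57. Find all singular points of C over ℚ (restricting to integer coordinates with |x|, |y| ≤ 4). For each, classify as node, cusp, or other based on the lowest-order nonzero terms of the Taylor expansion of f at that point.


Singular points: {(3, -1)}; classification: node.

Compute partial derivatives:
  f_x = -9*x**2 - 2*x*y + 50*x + 2*y**2 + 10*y - 67.
  f_y = -x**2 + 4*x*y + 10*x - 3*y**2 - 16*y - 22.
Scan x_0 ∈ {−4, ..., 4}. For each x_0, f_y(x_0, y) is a polynomial in y; find its integer roots y ∈ {−4, ..., 4}, then test f_x and f at those candidates.
  x = -4: f_y(-4, y) = -3*y**2 - 32*y - 78; no integer root y with |y| ≤ 4.
  x = -3: f_y(-3, y) = -3*y**2 - 28*y - 61; no integer root y with |y| ≤ 4.
  x = -2: f_y(-2, y) = -3*y**2 - 24*y - 46; no integer root y with |y| ≤ 4.
  x = -1: f_y(-1, y) = -3*y**2 - 20*y - 33; vanishes at y ∈ {-3}. (-1, -3): f_x = -144 ≠ 0.
  x = 0: f_y(0, y) = -3*y**2 - 16*y - 22; no integer root y with |y| ≤ 4.
  x = 1: f_y(1, y) = -3*y**2 - 12*y - 13; no integer root y with |y| ≤ 4.
  x = 2: f_y(2, y) = -3*y**2 - 8*y - 6; no integer root y with |y| ≤ 4.
  x = 3: f_y(3, y) = -3*y**2 - 4*y - 1; vanishes at y ∈ {-1}. (3, -1): f_x = 0, f = 0 — SINGULAR.
  x = 4: f_y(4, y) = 2 - 3*y**2; no integer root y with |y| ≤ 4.
Only singular point on the grid: (3, -1).
Classify: substitute x = 3 + u, y = -1 + v and expand: f = -3*u**3 - u**2*v - u**2 + 2*u*v**2 - v**3 + v**2.
No constant or linear terms (consistent with a singular point). Quadratic part: -u**2 + v**2. Cubic part: -3*u**3 - u**2*v + 2*u*v**2 - v**3.
The quadratic part v**2 - u**2 = (v − u)(v + u) splits into two distinct linear factors, so there are two distinct tangent lines y − -1 = ±(x − 3) — this is a node (ordinary double point).
Classification: node.


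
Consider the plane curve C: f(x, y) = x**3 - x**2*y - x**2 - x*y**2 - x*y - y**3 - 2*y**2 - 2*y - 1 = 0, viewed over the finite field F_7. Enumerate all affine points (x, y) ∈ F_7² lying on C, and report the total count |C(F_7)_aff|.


Affine F_7-points: {(0, 2), (0, 4), (0, 6), (2, 3), (6, 1), (6, 4)}; count = 6.

For each of the 49 pairs (x, y) ∈ F_7², evaluate f(x, y) mod 7. Record the zeros.
  x = 0: [0↦6, 1↦1, 2↦0, 3↦4, 4↦0, 5↦3, 6↦0]  zeros at y ∈ {2, 4, 6}
  x = 1: [0↦6, 1↦5, 2↦6, 3↦3, 4↦4, 5↦3, 6↦1]  zeros at y ∈ ∅
  x = 2: [0↦3, 1↦4, 2↦5, 3↦0, 4↦4, 5↦4, 6↦1]  zeros at y ∈ {3}
  x = 3: [0↦3, 1↦4, 2↦3, 3↦1, 4↦6, 5↦5, 6↦6]  zeros at y ∈ ∅
  x = 4: [0↦5, 1↦4, 2↦6, 3↦5, 4↦2, 5↦5, 6↦1]  zeros at y ∈ ∅
  x = 5: [0↦1, 1↦3, 2↦6, 3↦4, 4↦5, 5↦3, 6↦6]  zeros at y ∈ ∅
  x = 6: [0↦4, 1↦0, 2↦2, 3↦4, 4↦0, 5↦5, 6↦6]  zeros at y ∈ {1, 4}
Collecting zeros: affine points = {(0, 2), (0, 4), (0, 6), (2, 3), (6, 1), (6, 4)}.
Total count |C(F_7)_aff| = 6.


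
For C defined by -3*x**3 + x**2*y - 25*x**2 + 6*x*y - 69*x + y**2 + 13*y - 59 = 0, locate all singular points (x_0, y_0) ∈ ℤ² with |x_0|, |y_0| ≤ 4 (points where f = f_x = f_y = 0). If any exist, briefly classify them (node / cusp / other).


Singular points: {(-3, -2)}; classification: cusp.

Compute partial derivatives:
  f_x = -9*x**2 + 2*x*y - 50*x + 6*y - 69.
  f_y = x**2 + 6*x + 2*y + 13.
Scan x_0 ∈ {−4, ..., 4}. For each x_0, f_y(x_0, y) is a polynomial in y; find its integer roots y ∈ {−4, ..., 4}, then test f_x and f at those candidates.
  x = -4: f_y(-4, y) = 2*y + 5; no integer root y with |y| ≤ 4.
  x = -3: f_y(-3, y) = 2*y + 4; vanishes at y ∈ {-2}. (-3, -2): f_x = 0, f = 0 — SINGULAR.
  x = -2: f_y(-2, y) = 2*y + 5; no integer root y with |y| ≤ 4.
  x = -1: f_y(-1, y) = 2*y + 8; vanishes at y ∈ {-4}. (-1, -4): f_x = -44 ≠ 0.
  x = 0: f_y(0, y) = 2*y + 13; no integer root y with |y| ≤ 4.
  x = 1: f_y(1, y) = 2*y + 20; no integer root y with |y| ≤ 4.
  x = 2: f_y(2, y) = 2*y + 29; no integer root y with |y| ≤ 4.
  x = 3: f_y(3, y) = 2*y + 40; no integer root y with |y| ≤ 4.
  x = 4: f_y(4, y) = 2*y + 53; no integer root y with |y| ≤ 4.
Only singular point on the grid: (-3, -2).
Classify: substitute x = -3 + u, y = -2 + v and expand: f = -3*u**3 + u**2*v + v**2.
No constant or linear terms (consistent with a singular point). Quadratic part: v**2. Cubic part: -3*u**3 + u**2*v.
The quadratic part v**2 is a perfect square, so there is a single (double) tangent line v = 0, i.e. y = -2. Restricting the cubic part to that line (v = 0) leaves -3*u**3 ≠ 0, so f is not divisible by v and the branch is v² ≈ 3*u**3 to lowest order — this is a cusp.
Classification: cusp.


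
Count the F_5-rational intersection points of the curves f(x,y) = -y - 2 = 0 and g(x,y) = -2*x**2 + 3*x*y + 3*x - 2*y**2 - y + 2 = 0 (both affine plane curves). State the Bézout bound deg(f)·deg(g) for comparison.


Common zeros: ∅; count = 0; Bézout bound = 2.

deg(f) = 1, deg(g) = 2, so Bézout bound = 2.
Scan x ∈ F_5. For each x, list the y ∈ F_5 with f(x, y) ≡ 0 and those with g(x, y) ≡ 0 (mod 5); the common zeros in that column are the intersection.
  x = 0: f ≡ 0 at y ∈ {3}; g ≡ 0 at y ∈ ∅; common: ∅.
  x = 1: f ≡ 0 at y ∈ {3}; g ≡ 0 at y ∈ ∅; common: ∅.
  x = 2: f ≡ 0 at y ∈ {3}; g ≡ 0 at y ∈ {0}; common: ∅.
  x = 3: f ≡ 0 at y ∈ {3}; g ≡ 0 at y ∈ ∅; common: ∅.
  x = 4: f ≡ 0 at y ∈ {3}; g ≡ 0 at y ∈ ∅; common: ∅.
Collecting: common zeros = ∅, so the count is 0.
Comparison with the Bézout bound: 0 ≤ 2 = deg(f)·deg(g), as expected for curves with no common component (the affine F_5-count falls short of the bound because intersections may lie at infinity, over extension fields, or carry multiplicity).


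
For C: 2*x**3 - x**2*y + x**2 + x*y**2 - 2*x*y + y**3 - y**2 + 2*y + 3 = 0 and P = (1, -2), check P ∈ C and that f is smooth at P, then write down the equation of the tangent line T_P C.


Tangent line at P: 20*x + 11*y + 2 = 0.

Step 1: f(1, -2) = 0, so P lies on C.
Step 2: partial derivatives
  f_x(x, y) = 6*x**2 - 2*x*y + 2*x + y**2 - 2*y, f_y(x, y) = -x**2 + 2*x*y - 2*x + 3*y**2 - 2*y + 2.
  f_x(P) = 20, f_y(P) = 11 (gradient nonzero, so P is smooth).
Step 3: tangent line at P: 20·(x − 1) + 11·(y − -2) = 0.
Expanding: 20*x + 11*y + 2 = 0.


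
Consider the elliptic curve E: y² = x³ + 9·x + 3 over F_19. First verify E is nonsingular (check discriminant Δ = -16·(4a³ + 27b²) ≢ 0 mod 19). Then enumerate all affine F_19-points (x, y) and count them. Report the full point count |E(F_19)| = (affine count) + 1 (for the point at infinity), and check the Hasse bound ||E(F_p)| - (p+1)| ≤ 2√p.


Affine points = {(3, 0), (6, 8), (6, 11), (8, 6), (8, 13), (14, 2), (14, 17), (15, 6), (15, 13), (16, 5), (16, 14)}; affine count = 11; |E(F_19)| = 12.

Discriminant check: Δ ∝ 4a³ + 27b² = 4·9³ + 27·3² = 4·729 + 27·9 ≡ 5 (mod 19). Nonzero ⇒ E is nonsingular.
For each x ∈ F_19, compute rhs = x³ + 9·x + 3 mod 19, then count y ∈ F_19 with y² ≡ rhs.
  x = 0: rhs = 3, matching y values: none (0 points).
  x = 1: rhs = 13, matching y values: none (0 points).
  x = 2: rhs = 10, matching y values: none (0 points).
  x = 3: rhs = 0, matching y values: 0 (1 points).
  x = 4: rhs = 8, matching y values: none (0 points).
  x = 5: rhs = 2, matching y values: none (0 points).
  x = 6: rhs = 7, matching y values: 8, 11 (2 points).
  x = 7: rhs = 10, matching y values: none (0 points).
  x = 8: rhs = 17, matching y values: 6, 13 (2 points).
  x = 9: rhs = 15, matching y values: none (0 points).
  x = 10: rhs = 10, matching y values: none (0 points).
  x = 11: rhs = 8, matching y values: none (0 points).
  x = 12: rhs = 15, matching y values: none (0 points).
  x = 13: rhs = 18, matching y values: none (0 points).
  x = 14: rhs = 4, matching y values: 2, 17 (2 points).
  x = 15: rhs = 17, matching y values: 6, 13 (2 points).
  x = 16: rhs = 6, matching y values: 5, 14 (2 points).
  x = 17: rhs = 15, matching y values: none (0 points).
  x = 18: rhs = 12, matching y values: none (0 points).
Total affine count: 11.
Full point count |E(F_19)| = 11 + 1 = 12.
Hasse bound: |12 − (19+1)| = |-8| = 8 ≤ 2√19 ≈ 8.7178 ✓.


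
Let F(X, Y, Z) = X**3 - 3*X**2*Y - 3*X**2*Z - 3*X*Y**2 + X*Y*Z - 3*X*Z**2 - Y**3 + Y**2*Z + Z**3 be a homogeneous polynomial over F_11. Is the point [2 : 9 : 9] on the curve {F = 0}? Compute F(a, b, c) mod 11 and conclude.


F(2,9,9) ≡ 8 (mod 11); P is NOT on the curve.

Evaluate F(2, 9, 9) term-by-term (mod 11).
  X**3 ↦ 1·8·1·1 = 8
  -3*X**2*Y ↦ -3·4·9·1 = -108
  -3*X**2*Z ↦ -3·4·1·9 = -108
  -3*X*Y**2 ↦ -3·2·81·1 = -486
  X*Y*Z ↦ 1·2·9·9 = 162
  -3*X*Z**2 ↦ -3·2·1·81 = -486
  -Y**3 ↦ -1·1·729·1 = -729
  Y**2*Z ↦ 1·1·81·9 = 729
  Z**3 ↦ 1·1·1·729 = 729
Sum: F(2, 9, 9) = (8) + (-108) + (-108) + (-486) + (162) + (-486) + (-729) + (729) + (729) = -289.
Reducing mod 11: -289 ≡ 8 (mod 11).
Since F(a, b, c) ≡ 8 ≠ 0 (mod 11), P does NOT lie on the curve.


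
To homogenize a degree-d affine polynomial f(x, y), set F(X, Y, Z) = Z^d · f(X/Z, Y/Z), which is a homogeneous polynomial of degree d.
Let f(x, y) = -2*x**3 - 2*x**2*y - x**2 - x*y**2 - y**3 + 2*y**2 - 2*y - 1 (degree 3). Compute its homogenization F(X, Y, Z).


F(X, Y, Z) = -2*X**3 - 2*X**2*Y - X**2*Z - X*Y**2 - Y**3 + 2*Y**2*Z - 2*Y*Z**2 - Z**3

deg(f) = 3.
Substitute x = X/Z, y = Y/Z into f, then multiply by Z^3.
  monomial -2·x^3·y^0 ↦ -2·X^3·Y^0·Z^0.
  monomial -2·x^2·y^1 ↦ -2·X^2·Y^1·Z^0.
  monomial -1·x^2·y^0 ↦ -1·X^2·Y^0·Z^1.
  monomial -1·x^1·y^2 ↦ -1·X^1·Y^2·Z^0.
  monomial -1·x^0·y^3 ↦ -1·X^0·Y^3·Z^0.
  monomial 2·x^0·y^2 ↦ 2·X^0·Y^2·Z^1.
  monomial -2·x^0·y^1 ↦ -2·X^0·Y^1·Z^2.
  monomial -1·x^0·y^0 ↦ -1·X^0·Y^0·Z^3.
Collecting: F(X, Y, Z) = -2*X**3 - 2*X**2*Y - X**2*Z - X*Y**2 - Y**3 + 2*Y**2*Z - 2*Y*Z**2 - Z**3.


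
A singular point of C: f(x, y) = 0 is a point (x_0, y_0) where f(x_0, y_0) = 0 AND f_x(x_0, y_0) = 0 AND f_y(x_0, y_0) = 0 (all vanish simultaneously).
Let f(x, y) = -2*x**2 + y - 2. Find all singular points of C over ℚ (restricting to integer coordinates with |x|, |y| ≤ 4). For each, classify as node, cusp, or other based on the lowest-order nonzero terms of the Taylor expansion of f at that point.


No singular points in the scanned grid; C is smooth there.

Compute partial derivatives:
  f_x = -4*x.
  f_y = 1.
f_y = 1 is a nonzero constant, so f_y never vanishes: no point (x, y) can satisfy f = f_x = f_y = 0. In particular no (x, y) ∈ {−4, ..., 4}² is singular; the curve is smooth.


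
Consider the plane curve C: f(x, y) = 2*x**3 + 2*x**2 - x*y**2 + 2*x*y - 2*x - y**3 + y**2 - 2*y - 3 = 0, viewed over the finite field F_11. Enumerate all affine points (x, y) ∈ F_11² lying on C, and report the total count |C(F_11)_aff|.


Affine F_11-points: {(0, 2), (1, 10), (2, 4), (3, 2), (3, 9), (6, 4), (7, 2), (7, 6), (7, 8), (8, 0), (9, 1), (10, 3)}; count = 12.

For each of the 121 pairs (x, y) ∈ F_11², evaluate f(x, y) mod 11. Record the zeros.
  x = 0: [0↦8, 1↦6, 2↦0, 3↦6, 4↦7, 5↦8, 6↦3, 7↦8, 8↦6, 9↦2, 10↦1]  zeros at y ∈ {2}
  x = 1: [0↦10, 1↦9, 2↦2, 3↦5, 4↦1, 5↦6, 6↦3, 7↦8, 8↦4, 9↦7, 10↦0]  zeros at y ∈ {10}
  x = 2: [0↦6, 1↦6, 2↦9, 3↦9, 4↦0, 5↦9, 6↦8, 7↦2, 8↦7, 9↦6, 10↦4]  zeros at y ∈ {4}
  x = 3: [0↦8, 1↦9, 2↦0, 3↦8, 4↦5, 5↦7, 6↦8, 7↦2, 8↦5, 9↦0, 10↦3]  zeros at y ∈ {2, 9}
  x = 4: [0↦6, 1↦8, 2↦9, 3↦3, 4↦6, 5↦1, 6↦4, 7↦9, 8↦10, 9↦1, 10↦9]  zeros at y ∈ ∅
  x = 5: [0↦1, 1↦4, 2↦4, 3↦6, 4↦4, 5↦3, 6↦8, 7↦2, 8↦1, 9↦10, 10↦1]  zeros at y ∈ ∅
  x = 6: [0↦5, 1↦9, 2↦8, 3↦7, 4↦0, 5↦3, 6↦10, 7↦4, 8↦1, 9↦6, 10↦2]  zeros at y ∈ {4}
  x = 7: [0↦8, 1↦2, 2↦0, 3↦7, 4↦6, 5↦2, 6↦0, 7↦5, 8↦0, 9↦1, 10↦2]  zeros at y ∈ {2, 6, 8}
  x = 8: [0↦0, 1↦6, 2↦3, 3↦7, 4↦1, 5↦1, 6↦1, 7↦6, 8↦10, 9↦7, 10↦2]  zeros at y ∈ {0}
  x = 9: [0↦4, 1↦0, 2↦7, 3↦8, 4↦8, 5↦1, 6↦3, 7↦8, 8↦10, 9↦3, 10↦3]  zeros at y ∈ {1}
  x = 10: [0↦10, 1↦7, 2↦2, 3↦0, 4↦6, 5↦3, 6↦7, 7↦1, 8↦1, 9↦1, 10↦6]  zeros at y ∈ {3}
Collecting zeros: affine points = {(0, 2), (1, 10), (2, 4), (3, 2), (3, 9), (6, 4), (7, 2), (7, 6), (7, 8), (8, 0), (9, 1), (10, 3)}.
Total count |C(F_11)_aff| = 12.


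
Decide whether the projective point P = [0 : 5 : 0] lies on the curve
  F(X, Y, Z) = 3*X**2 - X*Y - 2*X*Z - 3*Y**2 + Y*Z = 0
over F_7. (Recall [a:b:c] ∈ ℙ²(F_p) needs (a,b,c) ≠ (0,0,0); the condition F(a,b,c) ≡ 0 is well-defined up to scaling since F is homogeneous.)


F(0,5,0) ≡ 2 (mod 7); P is NOT on the curve.

Evaluate F(0, 5, 0) term-by-term (mod 7).
  3*X**2 ↦ 3·0·1·1 = 0
  -X*Y ↦ -1·0·5·1 = 0
  -2*X*Z ↦ -2·0·1·0 = 0
  -3*Y**2 ↦ -3·1·25·1 = -75
  Y*Z ↦ 1·1·5·0 = 0
Sum: F(0, 5, 0) = (0) + (0) + (0) + (-75) + (0) = -75.
Reducing mod 7: -75 ≡ 2 (mod 7).
Since F(a, b, c) ≡ 2 ≠ 0 (mod 7), P does NOT lie on the curve.


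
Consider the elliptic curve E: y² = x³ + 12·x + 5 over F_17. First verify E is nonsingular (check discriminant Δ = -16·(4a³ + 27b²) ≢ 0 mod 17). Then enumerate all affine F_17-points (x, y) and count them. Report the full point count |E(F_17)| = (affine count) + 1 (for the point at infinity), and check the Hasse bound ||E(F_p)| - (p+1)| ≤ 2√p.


Affine points = {(1, 1), (1, 16), (3, 0), (4, 7), (4, 10), (6, 2), (6, 15), (8, 1), (8, 16), (9, 3), (9, 14), (16, 3), (16, 14)}; affine count = 13; |E(F_17)| = 14.

Discriminant check: Δ ∝ 4a³ + 27b² = 4·12³ + 27·5² = 4·1728 + 27·25 ≡ 5 (mod 17). Nonzero ⇒ E is nonsingular.
For each x ∈ F_17, compute rhs = x³ + 12·x + 5 mod 17, then count y ∈ F_17 with y² ≡ rhs.
  x = 0: rhs = 5, matching y values: none (0 points).
  x = 1: rhs = 1, matching y values: 1, 16 (2 points).
  x = 2: rhs = 3, matching y values: none (0 points).
  x = 3: rhs = 0, matching y values: 0 (1 points).
  x = 4: rhs = 15, matching y values: 7, 10 (2 points).
  x = 5: rhs = 3, matching y values: none (0 points).
  x = 6: rhs = 4, matching y values: 2, 15 (2 points).
  x = 7: rhs = 7, matching y values: none (0 points).
  x = 8: rhs = 1, matching y values: 1, 16 (2 points).
  x = 9: rhs = 9, matching y values: 3, 14 (2 points).
  x = 10: rhs = 3, matching y values: none (0 points).
  x = 11: rhs = 6, matching y values: none (0 points).
  x = 12: rhs = 7, matching y values: none (0 points).
  x = 13: rhs = 12, matching y values: none (0 points).
  x = 14: rhs = 10, matching y values: none (0 points).
  x = 15: rhs = 7, matching y values: none (0 points).
  x = 16: rhs = 9, matching y values: 3, 14 (2 points).
Total affine count: 13.
Full point count |E(F_17)| = 13 + 1 = 14.
Hasse bound: |14 − (17+1)| = |-4| = 4 ≤ 2√17 ≈ 8.2462 ✓.


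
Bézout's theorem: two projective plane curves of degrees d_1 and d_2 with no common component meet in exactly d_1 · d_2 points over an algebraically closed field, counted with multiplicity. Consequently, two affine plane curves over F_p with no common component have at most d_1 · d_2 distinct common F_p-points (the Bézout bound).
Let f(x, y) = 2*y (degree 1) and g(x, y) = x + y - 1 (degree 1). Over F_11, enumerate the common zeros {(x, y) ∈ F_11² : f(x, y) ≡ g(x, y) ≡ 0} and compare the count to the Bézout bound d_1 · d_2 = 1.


Common zeros: {(1, 0)}; count = 1; Bézout bound = 1.

deg(f) = 1, deg(g) = 1, so Bézout bound = 1.
Scan x ∈ F_11. For each x, list the y ∈ F_11 with f(x, y) ≡ 0 and those with g(x, y) ≡ 0 (mod 11); the common zeros in that column are the intersection.
  x = 0: f ≡ 0 at y ∈ {0}; g ≡ 0 at y ∈ {1}; common: ∅.
  x = 1: f ≡ 0 at y ∈ {0}; g ≡ 0 at y ∈ {0}; common: {0}.
  x = 2: f ≡ 0 at y ∈ {0}; g ≡ 0 at y ∈ {10}; common: ∅.
  x = 3: f ≡ 0 at y ∈ {0}; g ≡ 0 at y ∈ {9}; common: ∅.
  x = 4: f ≡ 0 at y ∈ {0}; g ≡ 0 at y ∈ {8}; common: ∅.
  x = 5: f ≡ 0 at y ∈ {0}; g ≡ 0 at y ∈ {7}; common: ∅.
  x = 6: f ≡ 0 at y ∈ {0}; g ≡ 0 at y ∈ {6}; common: ∅.
  x = 7: f ≡ 0 at y ∈ {0}; g ≡ 0 at y ∈ {5}; common: ∅.
  x = 8: f ≡ 0 at y ∈ {0}; g ≡ 0 at y ∈ {4}; common: ∅.
  x = 9: f ≡ 0 at y ∈ {0}; g ≡ 0 at y ∈ {3}; common: ∅.
  x = 10: f ≡ 0 at y ∈ {0}; g ≡ 0 at y ∈ {2}; common: ∅.
Collecting: common zeros = {(1, 0)}, so the count is 1.
Comparison with the Bézout bound: 1 ≤ 1 = deg(f)·deg(g), as expected for curves with no common component (the bound is attained).


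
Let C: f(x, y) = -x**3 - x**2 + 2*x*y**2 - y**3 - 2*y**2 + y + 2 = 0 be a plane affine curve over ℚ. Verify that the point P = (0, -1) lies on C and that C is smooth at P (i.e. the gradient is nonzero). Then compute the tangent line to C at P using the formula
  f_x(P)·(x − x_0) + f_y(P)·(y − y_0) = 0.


Tangent line at P: 2*x + 2*y + 2 = 0.

Step 1: f(0, -1) = 0, so P lies on C.
Step 2: partial derivatives
  f_x(x, y) = -3*x**2 - 2*x + 2*y**2, f_y(x, y) = 4*x*y - 3*y**2 - 4*y + 1.
  f_x(P) = 2, f_y(P) = 2 (gradient nonzero, so P is smooth).
Step 3: tangent line at P: 2·(x − 0) + 2·(y − -1) = 0.
Expanding: 2*x + 2*y + 2 = 0.


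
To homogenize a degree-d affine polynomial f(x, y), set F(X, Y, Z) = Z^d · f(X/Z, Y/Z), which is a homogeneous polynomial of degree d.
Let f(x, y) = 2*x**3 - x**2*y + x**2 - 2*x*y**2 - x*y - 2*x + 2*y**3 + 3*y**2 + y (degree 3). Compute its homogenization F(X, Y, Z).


F(X, Y, Z) = 2*X**3 - X**2*Y + X**2*Z - 2*X*Y**2 - X*Y*Z - 2*X*Z**2 + 2*Y**3 + 3*Y**2*Z + Y*Z**2

deg(f) = 3.
Substitute x = X/Z, y = Y/Z into f, then multiply by Z^3.
  monomial 2·x^3·y^0 ↦ 2·X^3·Y^0·Z^0.
  monomial -1·x^2·y^1 ↦ -1·X^2·Y^1·Z^0.
  monomial 1·x^2·y^0 ↦ 1·X^2·Y^0·Z^1.
  monomial -2·x^1·y^2 ↦ -2·X^1·Y^2·Z^0.
  monomial -1·x^1·y^1 ↦ -1·X^1·Y^1·Z^1.
  monomial -2·x^1·y^0 ↦ -2·X^1·Y^0·Z^2.
  monomial 2·x^0·y^3 ↦ 2·X^0·Y^3·Z^0.
  monomial 3·x^0·y^2 ↦ 3·X^0·Y^2·Z^1.
  monomial 1·x^0·y^1 ↦ 1·X^0·Y^1·Z^2.
Collecting: F(X, Y, Z) = 2*X**3 - X**2*Y + X**2*Z - 2*X*Y**2 - X*Y*Z - 2*X*Z**2 + 2*Y**3 + 3*Y**2*Z + Y*Z**2.


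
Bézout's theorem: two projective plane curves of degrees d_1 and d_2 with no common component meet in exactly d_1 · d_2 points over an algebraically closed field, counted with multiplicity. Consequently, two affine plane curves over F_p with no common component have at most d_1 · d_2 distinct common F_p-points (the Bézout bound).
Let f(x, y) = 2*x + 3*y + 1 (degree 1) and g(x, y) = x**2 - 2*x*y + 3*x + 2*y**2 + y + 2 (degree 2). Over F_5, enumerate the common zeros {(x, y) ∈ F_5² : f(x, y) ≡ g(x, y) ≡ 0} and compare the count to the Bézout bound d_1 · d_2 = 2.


Common zeros: ∅; count = 0; Bézout bound = 2.

deg(f) = 1, deg(g) = 2, so Bézout bound = 2.
Scan x ∈ F_5. For each x, list the y ∈ F_5 with f(x, y) ≡ 0 and those with g(x, y) ≡ 0 (mod 5); the common zeros in that column are the intersection.
  x = 0: f ≡ 0 at y ∈ {3}; g ≡ 0 at y ∈ {1}; common: ∅.
  x = 1: f ≡ 0 at y ∈ {4}; g ≡ 0 at y ∈ ∅; common: ∅.
  x = 2: f ≡ 0 at y ∈ {0}; g ≡ 0 at y ∈ ∅; common: ∅.
  x = 3: f ≡ 0 at y ∈ {1}; g ≡ 0 at y ∈ {0}; common: ∅.
  x = 4: f ≡ 0 at y ∈ {2}; g ≡ 0 at y ∈ {0, 1}; common: ∅.
Collecting: common zeros = ∅, so the count is 0.
Comparison with the Bézout bound: 0 ≤ 2 = deg(f)·deg(g), as expected for curves with no common component (the affine F_5-count falls short of the bound because intersections may lie at infinity, over extension fields, or carry multiplicity).


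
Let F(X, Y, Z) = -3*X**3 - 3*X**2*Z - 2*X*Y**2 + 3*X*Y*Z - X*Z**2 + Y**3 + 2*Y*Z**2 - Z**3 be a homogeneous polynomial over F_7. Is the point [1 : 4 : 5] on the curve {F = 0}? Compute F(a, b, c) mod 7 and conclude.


F(1,4,5) ≡ 5 (mod 7); P is NOT on the curve.

Evaluate F(1, 4, 5) term-by-term (mod 7).
  -3*X**3 ↦ -3·1·1·1 = -3
  -3*X**2*Z ↦ -3·1·1·5 = -15
  -2*X*Y**2 ↦ -2·1·16·1 = -32
  3*X*Y*Z ↦ 3·1·4·5 = 60
  -X*Z**2 ↦ -1·1·1·25 = -25
  Y**3 ↦ 1·1·64·1 = 64
  2*Y*Z**2 ↦ 2·1·4·25 = 200
  -Z**3 ↦ -1·1·1·125 = -125
Sum: F(1, 4, 5) = (-3) + (-15) + (-32) + (60) + (-25) + (64) + (200) + (-125) = 124.
Reducing mod 7: 124 ≡ 5 (mod 7).
Since F(a, b, c) ≡ 5 ≠ 0 (mod 7), P does NOT lie on the curve.


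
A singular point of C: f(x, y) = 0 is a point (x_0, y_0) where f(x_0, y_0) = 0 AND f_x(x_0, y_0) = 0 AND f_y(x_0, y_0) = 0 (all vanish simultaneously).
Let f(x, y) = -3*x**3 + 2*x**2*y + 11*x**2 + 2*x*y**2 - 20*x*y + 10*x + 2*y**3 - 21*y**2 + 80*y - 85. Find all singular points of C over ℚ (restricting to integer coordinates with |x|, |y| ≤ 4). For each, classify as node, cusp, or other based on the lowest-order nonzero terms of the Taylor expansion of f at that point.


Singular points: {(2, 3)}; classification: node.

Compute partial derivatives:
  f_x = -9*x**2 + 4*x*y + 22*x + 2*y**2 - 20*y + 10.
  f_y = 2*x**2 + 4*x*y - 20*x + 6*y**2 - 42*y + 80.
Scan x_0 ∈ {−4, ..., 4}. For each x_0, f_y(x_0, y) is a polynomial in y; find its integer roots y ∈ {−4, ..., 4}, then test f_x and f at those candidates.
  x = -4: f_y(-4, y) = 6*y**2 - 58*y + 192; no integer root y with |y| ≤ 4.
  x = -3: f_y(-3, y) = 6*y**2 - 54*y + 158; no integer root y with |y| ≤ 4.
  x = -2: f_y(-2, y) = 6*y**2 - 50*y + 128; no integer root y with |y| ≤ 4.
  x = -1: f_y(-1, y) = 6*y**2 - 46*y + 102; no integer root y with |y| ≤ 4.
  x = 0: f_y(0, y) = 6*y**2 - 42*y + 80; no integer root y with |y| ≤ 4.
  x = 1: f_y(1, y) = 6*y**2 - 38*y + 62; no integer root y with |y| ≤ 4.
  x = 2: f_y(2, y) = 6*y**2 - 34*y + 48; vanishes at y ∈ {3}. (2, 3): f_x = 0, f = 0 — SINGULAR.
  x = 3: f_y(3, y) = 6*y**2 - 30*y + 38; no integer root y with |y| ≤ 4.
  x = 4: f_y(4, y) = 6*y**2 - 26*y + 32; no integer root y with |y| ≤ 4.
Only singular point on the grid: (2, 3).
Classify: substitute x = 2 + u, y = 3 + v and expand: f = -3*u**3 + 2*u**2*v - u**2 + 2*u*v**2 + 2*v**3 + v**2.
No constant or linear terms (consistent with a singular point). Quadratic part: -u**2 + v**2. Cubic part: -3*u**3 + 2*u**2*v + 2*u*v**2 + 2*v**3.
The quadratic part v**2 - u**2 = (v − u)(v + u) splits into two distinct linear factors, so there are two distinct tangent lines y − 3 = ±(x − 2) — this is a node (ordinary double point).
Classification: node.


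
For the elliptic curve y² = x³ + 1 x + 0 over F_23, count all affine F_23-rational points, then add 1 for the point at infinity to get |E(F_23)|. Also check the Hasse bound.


Affine points = {(0, 0), (1, 5), (1, 18), (9, 5), (9, 18), (11, 10), (11, 13), (13, 5), (13, 18), (15, 3), (15, 20), (16, 8), (16, 15), (17, 10), (17, 13), (18, 10), (18, 13), (19, 1), (19, 22), (20, 4), (20, 19), (21, 6), (21, 17)}; affine count = 23; |E(F_23)| = 24.

Discriminant check: Δ ∝ 4a³ + 27b² = 4·1³ + 27·0² = 4·1 + 27·0 ≡ 4 (mod 23). Nonzero ⇒ E is nonsingular.
For each x ∈ F_23, compute rhs = x³ + 1·x + 0 mod 23, then count y ∈ F_23 with y² ≡ rhs.
  x = 0: rhs = 0, matching y values: 0 (1 points).
  x = 1: rhs = 2, matching y values: 5, 18 (2 points).
  x = 2: rhs = 10, matching y values: none (0 points).
  x = 3: rhs = 7, matching y values: none (0 points).
  x = 4: rhs = 22, matching y values: none (0 points).
  x = 5: rhs = 15, matching y values: none (0 points).
  x = 6: rhs = 15, matching y values: none (0 points).
  x = 7: rhs = 5, matching y values: none (0 points).
  x = 8: rhs = 14, matching y values: none (0 points).
  x = 9: rhs = 2, matching y values: 5, 18 (2 points).
  x = 10: rhs = 21, matching y values: none (0 points).
  x = 11: rhs = 8, matching y values: 10, 13 (2 points).
  x = 12: rhs = 15, matching y values: none (0 points).
  x = 13: rhs = 2, matching y values: 5, 18 (2 points).
  x = 14: rhs = 21, matching y values: none (0 points).
  x = 15: rhs = 9, matching y values: 3, 20 (2 points).
  x = 16: rhs = 18, matching y values: 8, 15 (2 points).
  x = 17: rhs = 8, matching y values: 10, 13 (2 points).
  x = 18: rhs = 8, matching y values: 10, 13 (2 points).
  x = 19: rhs = 1, matching y values: 1, 22 (2 points).
  x = 20: rhs = 16, matching y values: 4, 19 (2 points).
  x = 21: rhs = 13, matching y values: 6, 17 (2 points).
  x = 22: rhs = 21, matching y values: none (0 points).
Total affine count: 23.
Full point count |E(F_23)| = 23 + 1 = 24.
Hasse bound: |24 − (23+1)| = |0| = 0 ≤ 2√23 ≈ 9.5917 ✓.


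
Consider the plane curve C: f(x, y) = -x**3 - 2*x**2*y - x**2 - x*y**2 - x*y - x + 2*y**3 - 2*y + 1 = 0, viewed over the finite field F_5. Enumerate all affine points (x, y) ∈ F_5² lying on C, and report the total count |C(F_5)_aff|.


Affine F_5-points: {(1, 2), (1, 4), (2, 1), (2, 4), (3, 2), (3, 3), (3, 4)}; count = 7.

For each of the 25 pairs (x, y) ∈ F_5², evaluate f(x, y) mod 5. Record the zeros.
  x = 0: [0↦1, 1↦1, 2↦3, 3↦4, 4↦1]  zeros at y ∈ ∅
  x = 1: [0↦3, 1↦4, 2↦0, 3↦3, 4↦0]  zeros at y ∈ {2, 4}
  x = 2: [0↦2, 1↦0, 2↦1, 3↦2, 4↦0]  zeros at y ∈ {1, 4}
  x = 3: [0↦2, 1↦3, 2↦0, 3↦0, 4↦0]  zeros at y ∈ {2, 3, 4}
  x = 4: [0↦2, 1↦2, 2↦1, 3↦1, 4↦4]  zeros at y ∈ ∅
Collecting zeros: affine points = {(1, 2), (1, 4), (2, 1), (2, 4), (3, 2), (3, 3), (3, 4)}.
Total count |C(F_5)_aff| = 7.


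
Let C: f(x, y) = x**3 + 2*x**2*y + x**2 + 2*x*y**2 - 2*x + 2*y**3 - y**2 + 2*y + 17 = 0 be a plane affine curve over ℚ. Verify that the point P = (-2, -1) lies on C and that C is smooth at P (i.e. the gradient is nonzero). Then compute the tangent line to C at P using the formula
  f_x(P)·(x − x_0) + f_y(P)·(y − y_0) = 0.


Tangent line at P: 16*x + 26*y + 58 = 0.

Step 1: f(-2, -1) = 0, so P lies on C.
Step 2: partial derivatives
  f_x(x, y) = 3*x**2 + 4*x*y + 2*x + 2*y**2 - 2, f_y(x, y) = 2*x**2 + 4*x*y + 6*y**2 - 2*y + 2.
  f_x(P) = 16, f_y(P) = 26 (gradient nonzero, so P is smooth).
Step 3: tangent line at P: 16·(x − -2) + 26·(y − -1) = 0.
Expanding: 16*x + 26*y + 58 = 0.
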